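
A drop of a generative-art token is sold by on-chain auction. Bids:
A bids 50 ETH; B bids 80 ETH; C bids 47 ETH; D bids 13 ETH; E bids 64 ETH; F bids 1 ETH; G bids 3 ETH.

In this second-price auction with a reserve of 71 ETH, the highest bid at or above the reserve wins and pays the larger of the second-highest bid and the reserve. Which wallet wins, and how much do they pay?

Bids ranked: 80 (B) > 64 (E) > 50 (A) > 47 (C) > 13 (D) > 3 (G) > …
B has the top bid at or above the reserve (80 ETH).
Second-highest bid 64 ETH is below the reserve 71 ETH, so the reserve binds → payment 71 ETH.

B pays 71 ETH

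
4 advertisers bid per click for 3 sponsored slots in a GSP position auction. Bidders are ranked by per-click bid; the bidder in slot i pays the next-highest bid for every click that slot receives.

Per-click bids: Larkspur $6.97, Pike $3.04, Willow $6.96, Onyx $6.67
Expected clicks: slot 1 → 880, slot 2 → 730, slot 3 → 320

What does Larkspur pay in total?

Sorting advertisers: $6.97 (Larkspur) > $6.96 (Willow) > $6.67 (Onyx) > $3.04 (Pike)
Larkspur holds slot 1 → pays next bid $6.96 × 880 clicks = $6124.80.

Larkspur pays $6124.80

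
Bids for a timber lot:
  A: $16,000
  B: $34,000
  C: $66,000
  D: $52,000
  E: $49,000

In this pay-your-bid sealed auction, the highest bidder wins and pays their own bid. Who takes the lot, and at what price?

Sorting bids: 66,000 (C) > 52,000 (D) > 49,000 (E) > 34,000 (B) > 16,000 (A)
First-price: C pays what they bid, $66,000.

C pays $66,000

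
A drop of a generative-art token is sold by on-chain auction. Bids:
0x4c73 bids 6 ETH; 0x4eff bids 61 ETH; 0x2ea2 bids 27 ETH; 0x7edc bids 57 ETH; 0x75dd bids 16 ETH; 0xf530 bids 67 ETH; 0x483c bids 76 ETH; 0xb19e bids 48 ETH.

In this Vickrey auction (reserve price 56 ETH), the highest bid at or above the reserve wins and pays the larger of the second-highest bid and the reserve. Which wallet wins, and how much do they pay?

Sorting bids: 76 (0x483c) > 67 (0xf530) > 61 (0x4eff) > 57 (0x7edc) > 48 (0xb19e) > 27 (0x2ea2) > …
Highest eligible bid: 0x483c at 76 ETH.
Second-highest bid 67 ETH exceeds the reserve 56 ETH → payment 67 ETH.

0x483c pays 67 ETH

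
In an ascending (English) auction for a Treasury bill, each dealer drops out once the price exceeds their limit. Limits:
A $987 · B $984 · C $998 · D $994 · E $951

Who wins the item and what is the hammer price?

Rule: the price rises until one bidder remains; the winner pays the price at which the last rival dropped out.
Sorting limits: 998 (C) > 994 (D) > 987 (A) > 984 (B) > 951 (E)
D is the last rival to drop out, at $994; C remains and wins at that price.

C wins at $994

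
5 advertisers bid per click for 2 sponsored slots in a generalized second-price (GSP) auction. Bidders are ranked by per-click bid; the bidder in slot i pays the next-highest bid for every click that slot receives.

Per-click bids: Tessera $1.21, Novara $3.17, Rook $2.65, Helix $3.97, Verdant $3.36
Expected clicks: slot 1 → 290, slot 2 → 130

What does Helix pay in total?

Helix pays $974.40

Sorting advertisers: $3.97 (Helix) > $3.36 (Verdant) > $3.17 (Novara) > …
Helix holds slot 1 → pays next bid $3.36 × 290 clicks = $974.40.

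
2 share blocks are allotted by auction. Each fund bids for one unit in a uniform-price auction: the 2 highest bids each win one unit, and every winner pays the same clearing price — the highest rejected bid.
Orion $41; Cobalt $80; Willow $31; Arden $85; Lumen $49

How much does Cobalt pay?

Ordering the bids: 85 (Arden), 80 (Cobalt), 49 (Lumen), 41 (Orion), …
Top 2: Arden, Cobalt.
First losing bid is Lumen's $49, which sets the uniform price.
Cobalt wins → pays $49.

Cobalt pays $49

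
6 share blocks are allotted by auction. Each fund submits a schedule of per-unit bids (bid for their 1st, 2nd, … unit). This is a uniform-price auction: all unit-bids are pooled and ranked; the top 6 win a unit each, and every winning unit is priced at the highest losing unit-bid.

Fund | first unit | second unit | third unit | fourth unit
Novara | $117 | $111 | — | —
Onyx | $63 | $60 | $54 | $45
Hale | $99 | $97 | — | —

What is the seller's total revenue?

Total revenue: $324

Pooled unit-bids ranked (top 6): 117 (Novara-1), 111 (Novara-2), 99 (Hale-1), 97 (Hale-2), 63 (Onyx-1), 60 (Onyx-2)
Highest rejected unit-bid = $54.
Allocation: Hale 2, Novara 2, Onyx 2. Every unit priced at $54.
Revenue = 6 × 54 = $324.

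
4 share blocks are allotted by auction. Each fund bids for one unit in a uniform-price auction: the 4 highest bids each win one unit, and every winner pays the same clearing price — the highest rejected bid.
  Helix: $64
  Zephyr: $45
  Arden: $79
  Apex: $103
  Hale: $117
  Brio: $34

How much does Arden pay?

Arden pays $45

Bids ranked high→low: 117 (Hale), 103 (Apex), 79 (Arden), 64 (Helix), 45 (Zephyr), 34 (Brio)
Top 4: Hale, Apex, Arden, Helix.
First losing bid is Zephyr's $45, which sets the uniform price.
Arden wins → pays $45.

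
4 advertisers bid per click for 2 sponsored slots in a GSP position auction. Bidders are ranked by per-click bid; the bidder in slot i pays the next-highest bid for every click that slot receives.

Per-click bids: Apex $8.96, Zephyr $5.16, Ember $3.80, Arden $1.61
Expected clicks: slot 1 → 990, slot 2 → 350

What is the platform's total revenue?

Total revenue: $6438.40

Per-click bids in order: $8.96 (Apex) > $5.16 (Zephyr) > $3.80 (Ember) > …
Slot 1: Apex pays $5.16 × 990 = $5108.40
Slot 2: Zephyr pays $3.80 × 350 = $1330.00
Total = $6438.40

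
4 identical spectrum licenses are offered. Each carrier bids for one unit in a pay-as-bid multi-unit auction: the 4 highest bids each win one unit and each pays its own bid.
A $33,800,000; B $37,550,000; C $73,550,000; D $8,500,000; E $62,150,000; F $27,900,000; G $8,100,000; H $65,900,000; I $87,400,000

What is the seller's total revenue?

Total revenue: $289,000,000

Ordering the bids: 87,400,000 (I), 73,550,000 (C), 65,900,000 (H), 62,150,000 (E), 37,550,000 (B), 33,800,000 (A), …
Winners (4 units): I, C, H, E.
Total revenue = 87,400,000 + 73,550,000 + 65,900,000 + 62,150,000 = $289,000,000.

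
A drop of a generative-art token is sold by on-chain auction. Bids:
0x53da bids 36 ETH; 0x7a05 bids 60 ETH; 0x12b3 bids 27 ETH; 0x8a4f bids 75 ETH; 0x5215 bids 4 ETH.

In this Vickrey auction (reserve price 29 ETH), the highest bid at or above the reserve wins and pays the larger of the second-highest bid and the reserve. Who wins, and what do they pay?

Sorting bids: 75 (0x8a4f) > 60 (0x7a05) > 36 (0x53da) > 27 (0x12b3) > 4 (0x5215)
Highest eligible bid: 0x8a4f at 75 ETH.
max(second-highest 60 ETH, reserve 29 ETH) = 60 ETH; the reserve does not bind.

0x8a4f pays 60 ETH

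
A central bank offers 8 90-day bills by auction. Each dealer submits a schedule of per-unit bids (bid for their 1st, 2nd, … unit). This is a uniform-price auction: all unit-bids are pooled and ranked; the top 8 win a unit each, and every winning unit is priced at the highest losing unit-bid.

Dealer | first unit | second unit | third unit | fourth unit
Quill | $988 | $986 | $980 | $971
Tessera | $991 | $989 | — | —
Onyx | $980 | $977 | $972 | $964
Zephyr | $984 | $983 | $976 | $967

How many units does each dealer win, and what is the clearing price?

All unit-bids, highest first — top 8: 991 (Tessera-1), 989 (Tessera-2), 988 (Quill-1), 986 (Quill-2), 984 (Zephyr-1), 983 (Zephyr-2), 980 (Quill-3), 980 (Onyx-1)
The (k+1)-th unit-bid is $977.
Allocation: Onyx 1, Quill 3, Tessera 2, Zephyr 2.

Onyx 1, Quill 3, Tessera 2, Zephyr 2; clearing price $977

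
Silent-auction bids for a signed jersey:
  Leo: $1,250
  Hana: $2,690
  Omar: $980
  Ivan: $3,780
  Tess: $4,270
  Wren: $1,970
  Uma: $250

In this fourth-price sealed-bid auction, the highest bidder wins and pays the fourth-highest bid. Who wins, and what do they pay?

Tess pays $1,970

Bids in order: 4,270 (Tess) > 3,780 (Ivan) > 2,690 (Hana) > 1,970 (Wren) > 1,250 (Leo) > 980 (Omar) > …
Tess wins; payment is bid #4 in the ranking = $1,970.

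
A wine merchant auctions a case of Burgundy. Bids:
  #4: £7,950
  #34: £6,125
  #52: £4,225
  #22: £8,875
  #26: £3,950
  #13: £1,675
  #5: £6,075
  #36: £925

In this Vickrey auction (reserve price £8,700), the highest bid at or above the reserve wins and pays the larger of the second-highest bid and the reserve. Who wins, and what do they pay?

#22 pays £8,700

Bids in order: 8,875 (#22) > 7,950 (#4) > 6,125 (#34) > 6,075 (#5) > 4,225 (#52) > 3,950 (#26) > …
#22 has the top bid at or above the reserve (£8,875).
Second-highest bid £7,950 is below the reserve £8,700, so the reserve binds → payment £8,700.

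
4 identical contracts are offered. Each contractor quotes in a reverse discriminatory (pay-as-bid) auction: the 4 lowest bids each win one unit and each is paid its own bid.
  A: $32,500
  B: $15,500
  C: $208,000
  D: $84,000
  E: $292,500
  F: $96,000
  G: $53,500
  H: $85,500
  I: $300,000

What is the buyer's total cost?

Total cost: $185,500

Bids ranked low→high: 15,500 (B), 32,500 (A), 53,500 (G), 84,000 (D), 85,500 (H), 96,000 (F), …
Lowest 4: B, A, G, D.
Total cost = 15,500 + 32,500 + 53,500 + 84,000 = $185,500.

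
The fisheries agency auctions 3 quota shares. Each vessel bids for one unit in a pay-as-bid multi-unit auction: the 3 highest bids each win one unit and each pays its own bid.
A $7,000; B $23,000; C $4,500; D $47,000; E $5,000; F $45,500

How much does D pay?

Ordering the bids: 47,000 (D), 45,500 (F), 23,000 (B), 7,000 (A), 5,000 (E), …
Top 3: D, F, B.
D wins → own bid $47,000.

D pays $47,000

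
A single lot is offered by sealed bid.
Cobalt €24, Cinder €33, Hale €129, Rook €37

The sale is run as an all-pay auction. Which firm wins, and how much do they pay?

Bids ranked: 129 (Hale) > 37 (Rook) > 33 (Cinder) > 24 (Cobalt)
Hale is highest and takes the item; every bidder forfeits their bid.

Hale pays €129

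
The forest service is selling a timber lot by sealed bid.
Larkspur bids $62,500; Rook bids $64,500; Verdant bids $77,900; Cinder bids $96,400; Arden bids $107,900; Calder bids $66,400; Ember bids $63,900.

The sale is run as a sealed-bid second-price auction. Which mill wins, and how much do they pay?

Sealed-bid second-price auction: the highest bidder wins and pays the second-highest bid.
Bids in order: 107,900 (Arden) > 96,400 (Cinder) > 77,900 (Verdant) > 66,400 (Calder) > 64,500 (Rook) > 63,900 (Ember) > …
Second-price: Arden pays Cinder's bid of $96,400.

Arden pays $96,400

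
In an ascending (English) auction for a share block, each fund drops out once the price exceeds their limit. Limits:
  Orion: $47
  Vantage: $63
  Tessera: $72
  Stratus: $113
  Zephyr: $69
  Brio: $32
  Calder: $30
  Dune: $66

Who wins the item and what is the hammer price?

Rule: the price rises until one bidder remains; the winner pays the price at which the last rival dropped out.
Limits in order: 113 (Stratus) > 72 (Tessera) > 69 (Zephyr) > 66 (Dune) > 63 (Vantage) > 47 (Orion) > …
Tessera is the last rival to drop out, at $72; Stratus remains and wins at that price.

Stratus wins at $72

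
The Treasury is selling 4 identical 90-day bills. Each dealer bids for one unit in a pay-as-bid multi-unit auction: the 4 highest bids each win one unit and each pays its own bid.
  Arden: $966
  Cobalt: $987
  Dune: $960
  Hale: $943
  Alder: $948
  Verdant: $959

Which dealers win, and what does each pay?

Bids ranked high→low: 987 (Cobalt), 966 (Arden), 960 (Dune), 959 (Verdant), 948 (Alder), 943 (Hale)
The 4 highest are Cobalt, Arden, Dune, Verdant.
Each winner pays its own bid: Cobalt $987, Arden $966, Dune $960, Verdant $959.

Cobalt $987, Arden $966, Dune $960, Verdant $959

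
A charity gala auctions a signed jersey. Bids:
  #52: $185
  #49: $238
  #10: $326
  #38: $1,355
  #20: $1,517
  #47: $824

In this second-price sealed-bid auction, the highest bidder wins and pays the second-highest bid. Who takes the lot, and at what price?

#20 pays $1,355

Sorting bids: 1,517 (#20) > 1,355 (#38) > 824 (#47) > 326 (#10) > 238 (#49) > 185 (#52)
#20 wins with the highest bid; price is set by the runner-up at $1,355.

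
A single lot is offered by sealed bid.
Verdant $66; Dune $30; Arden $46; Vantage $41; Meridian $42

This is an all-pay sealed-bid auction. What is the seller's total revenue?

Sorting bids: 66 (Verdant) > 46 (Arden) > 42 (Meridian) > 41 (Vantage) > 30 (Dune)
Verdant wins with the top bid; all bids are sunk regardless.
Every bidder forfeits their bid regardless of winning.
Revenue = 66 + 30 + 46 + 41 + 42 = $225.

Total revenue: $225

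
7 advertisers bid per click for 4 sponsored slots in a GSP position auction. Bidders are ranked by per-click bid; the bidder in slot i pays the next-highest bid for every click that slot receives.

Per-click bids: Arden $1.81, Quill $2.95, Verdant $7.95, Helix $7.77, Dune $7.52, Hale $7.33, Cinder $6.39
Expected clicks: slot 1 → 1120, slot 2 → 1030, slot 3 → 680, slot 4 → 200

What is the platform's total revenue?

Per-click bids in order: $7.95 (Verdant) > $7.77 (Helix) > $7.52 (Dune) > $7.33 (Hale) > $6.39 (Cinder) > …
Slot 1: Verdant pays $7.77 × 1120 = $8702.40
Slot 2: Helix pays $7.52 × 1030 = $7745.60
Slot 3: Dune pays $7.33 × 680 = $4984.40
Slot 4: Hale pays $6.39 × 200 = $1278.00
Total = $22710.40

Total revenue: $22710.40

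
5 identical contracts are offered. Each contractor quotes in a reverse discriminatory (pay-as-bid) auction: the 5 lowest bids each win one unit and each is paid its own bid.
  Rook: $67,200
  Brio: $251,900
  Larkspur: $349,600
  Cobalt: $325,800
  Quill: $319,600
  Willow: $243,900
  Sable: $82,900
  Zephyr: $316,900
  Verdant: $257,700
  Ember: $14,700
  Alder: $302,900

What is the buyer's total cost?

Ordering the bids: 14,700 (Ember), 67,200 (Rook), 82,900 (Sable), 243,900 (Willow), 251,900 (Brio), 257,700 (Verdant), 302,900 (Alder), …
Winners (5 units): Ember, Rook, Sable, Willow, Brio.
Total cost = 14,700 + 67,200 + 82,900 + 243,900 + 251,900 = $660,600.

Total cost: $660,600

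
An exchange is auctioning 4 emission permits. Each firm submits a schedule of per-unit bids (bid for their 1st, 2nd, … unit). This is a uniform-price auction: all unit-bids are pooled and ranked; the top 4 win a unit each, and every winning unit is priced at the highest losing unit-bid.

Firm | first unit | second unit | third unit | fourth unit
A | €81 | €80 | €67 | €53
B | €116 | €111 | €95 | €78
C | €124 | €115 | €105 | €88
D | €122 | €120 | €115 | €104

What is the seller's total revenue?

All unit-bids, highest first — top 4: 124 (C-1), 122 (D-1), 120 (D-2), 116 (B-1)
The (k+1)-th unit-bid is €115.
Allocation: B 1, C 1, D 2. Every unit priced at €115.
Revenue = 4 × 115 = €460.

Total revenue: €460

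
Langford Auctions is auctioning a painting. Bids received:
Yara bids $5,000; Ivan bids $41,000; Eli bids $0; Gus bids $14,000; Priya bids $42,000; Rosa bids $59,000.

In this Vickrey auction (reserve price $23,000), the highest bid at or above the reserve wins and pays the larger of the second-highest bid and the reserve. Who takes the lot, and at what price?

Rosa pays $42,000

Sorting bids: 59,000 (Rosa) > 42,000 (Priya) > 41,000 (Ivan) > 14,000 (Gus) > 5,000 (Yara) > 0 (Eli)
Highest eligible bid: Rosa at $59,000.
max(second-highest $42,000, reserve $23,000) = $42,000; the reserve does not bind.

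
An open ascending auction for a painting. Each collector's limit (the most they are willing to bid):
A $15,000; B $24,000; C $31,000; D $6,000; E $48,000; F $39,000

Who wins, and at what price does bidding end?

Sorting limits: 48,000 (E) > 39,000 (F) > 31,000 (C) > 24,000 (B) > 15,000 (A) > 6,000 (D)
F is the last rival to drop out, at $39,000; E remains and wins at that price.

E wins at $39,000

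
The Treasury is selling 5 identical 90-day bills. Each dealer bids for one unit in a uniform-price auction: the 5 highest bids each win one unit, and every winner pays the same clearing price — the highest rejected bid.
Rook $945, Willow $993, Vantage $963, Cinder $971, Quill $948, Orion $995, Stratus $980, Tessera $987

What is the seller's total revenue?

Sorting: 995 (Orion), 993 (Willow), 987 (Tessera), 980 (Stratus), 971 (Cinder), 963 (Vantage), 948 (Quill), …
The 5 highest are Orion, Willow, Tessera, Stratus, Cinder.
Clearing price = highest rejected bid = $963.
Total revenue = 5 × $963 = $4,815.

Total revenue: $4,815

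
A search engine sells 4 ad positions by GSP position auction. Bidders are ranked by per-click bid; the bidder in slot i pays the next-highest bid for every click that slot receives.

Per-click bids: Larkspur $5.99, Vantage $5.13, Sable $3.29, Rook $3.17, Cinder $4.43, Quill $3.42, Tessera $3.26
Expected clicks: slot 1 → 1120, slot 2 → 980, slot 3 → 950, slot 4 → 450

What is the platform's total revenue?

Sorting advertisers: $5.99 (Larkspur) > $5.13 (Vantage) > $4.43 (Cinder) > $3.42 (Quill) > $3.29 (Sable) > …
Slot 1: Larkspur pays $5.13 × 1120 = $5745.60
Slot 2: Vantage pays $4.43 × 980 = $4341.40
Slot 3: Cinder pays $3.42 × 950 = $3249.00
Slot 4: Quill pays $3.29 × 450 = $1480.50
Total = $14816.50

Total revenue: $14816.50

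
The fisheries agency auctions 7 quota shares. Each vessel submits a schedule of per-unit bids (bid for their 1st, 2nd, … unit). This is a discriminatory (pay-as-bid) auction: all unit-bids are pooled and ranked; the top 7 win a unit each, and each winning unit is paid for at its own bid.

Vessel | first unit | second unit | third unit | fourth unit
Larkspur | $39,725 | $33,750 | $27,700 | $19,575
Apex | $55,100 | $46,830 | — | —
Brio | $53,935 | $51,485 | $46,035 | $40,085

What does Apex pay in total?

Apex pays $101,930

Pooled unit-bids ranked (top 7): 55,100 (Apex-1), 53,935 (Brio-1), 51,485 (Brio-2), 46,830 (Apex-2), 46,035 (Brio-3), 40,085 (Brio-4), 39,725 (Larkspur-1)
Next rejected bid: $33,750 (not a price — pay-as-bid).
Apex's winning unit-bids: 55,100 + 46,830 = $101,930.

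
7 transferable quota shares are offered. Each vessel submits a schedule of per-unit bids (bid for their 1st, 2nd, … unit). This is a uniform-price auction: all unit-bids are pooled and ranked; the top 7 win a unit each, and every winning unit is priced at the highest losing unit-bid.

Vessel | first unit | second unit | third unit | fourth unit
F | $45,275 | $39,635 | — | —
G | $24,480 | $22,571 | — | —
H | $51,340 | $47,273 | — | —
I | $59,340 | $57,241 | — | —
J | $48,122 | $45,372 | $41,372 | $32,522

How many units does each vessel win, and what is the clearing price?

Merging the schedules and taking the best 7: 59,340 (I-1), 57,241 (I-2), 51,340 (H-1), 48,122 (J-1), 47,273 (H-2), 45,372 (J-2), 45,275 (F-1)
First bid not allocated: $41,372.
Allocation: F 1, H 2, I 2, J 2.

F 1, H 2, I 2, J 2; clearing price $41,372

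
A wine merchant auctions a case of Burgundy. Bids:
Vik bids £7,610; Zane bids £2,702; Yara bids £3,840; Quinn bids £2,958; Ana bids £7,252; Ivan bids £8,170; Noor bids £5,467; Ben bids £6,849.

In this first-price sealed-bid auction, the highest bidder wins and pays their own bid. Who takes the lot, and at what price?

Ivan pays £8,170

Bids ranked: 8,170 (Ivan) > 7,610 (Vik) > 7,252 (Ana) > 6,849 (Ben) > 5,467 (Noor) > 3,840 (Yara) > …
First-price: Ivan pays what they bid, £8,170.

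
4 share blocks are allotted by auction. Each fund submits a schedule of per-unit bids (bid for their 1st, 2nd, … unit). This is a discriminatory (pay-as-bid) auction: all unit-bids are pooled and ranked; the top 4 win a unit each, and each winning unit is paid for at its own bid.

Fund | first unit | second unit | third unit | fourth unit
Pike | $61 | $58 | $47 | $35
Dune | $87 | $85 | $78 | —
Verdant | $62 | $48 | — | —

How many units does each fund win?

Dune 3, Verdant 1

All unit-bids, highest first — top 4: 87 (Dune-1), 85 (Dune-2), 78 (Dune-3), 62 (Verdant-1)
Next rejected bid: $61 (not a price — pay-as-bid).
Allocation: Dune 3, Verdant 1.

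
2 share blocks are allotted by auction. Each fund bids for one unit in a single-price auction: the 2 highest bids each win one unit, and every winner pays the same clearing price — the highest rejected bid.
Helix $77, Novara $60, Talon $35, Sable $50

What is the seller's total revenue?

Sorting: 77 (Helix), 60 (Novara), 50 (Sable), 35 (Talon)
Winners (2 units): Helix, Novara.
Highest unsuccessful bid: $50 → clearing price.
Total revenue = 2 × $50 = $100.

Total revenue: $100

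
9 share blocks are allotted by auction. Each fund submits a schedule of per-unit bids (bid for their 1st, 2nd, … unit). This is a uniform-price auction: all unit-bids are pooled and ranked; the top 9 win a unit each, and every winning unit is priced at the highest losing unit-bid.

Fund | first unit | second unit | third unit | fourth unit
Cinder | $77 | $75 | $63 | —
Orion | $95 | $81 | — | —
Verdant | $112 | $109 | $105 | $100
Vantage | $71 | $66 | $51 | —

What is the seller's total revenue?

Total revenue: $594

Pooled unit-bids ranked (top 9): 112 (Verdant-1), 109 (Verdant-2), 105 (Verdant-3), 100 (Verdant-4), 95 (Orion-1), 81 (Orion-2), 77 (Cinder-1), 75 (Cinder-2), 71 (Vantage-1)
First bid not allocated: $66.
Allocation: Cinder 2, Orion 2, Vantage 1, Verdant 4. Every unit priced at $66.
Revenue = 9 × 66 = $594.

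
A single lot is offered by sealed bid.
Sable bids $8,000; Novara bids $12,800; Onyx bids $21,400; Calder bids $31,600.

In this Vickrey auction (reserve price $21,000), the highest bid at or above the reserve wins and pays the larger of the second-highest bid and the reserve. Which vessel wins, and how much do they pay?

Calder pays $21,400

Bids in order: 31,600 (Calder) > 21,400 (Onyx) > 12,800 (Novara) > 8,000 (Sable)
Highest eligible bid: Calder at $31,600.
max(second-highest $21,400, reserve $21,000) = $21,400; the reserve does not bind.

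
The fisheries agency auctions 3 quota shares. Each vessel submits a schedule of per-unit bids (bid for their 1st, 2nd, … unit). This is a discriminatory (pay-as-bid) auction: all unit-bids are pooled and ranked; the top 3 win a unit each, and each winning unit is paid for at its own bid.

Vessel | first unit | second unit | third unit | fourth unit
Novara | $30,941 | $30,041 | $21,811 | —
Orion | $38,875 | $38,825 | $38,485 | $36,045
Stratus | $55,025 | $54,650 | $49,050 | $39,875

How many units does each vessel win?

Merging the schedules and taking the best 3: 55,025 (Stratus-1), 54,650 (Stratus-2), 49,050 (Stratus-3)
Next rejected bid: $39,875 (not a price — pay-as-bid).
Allocation: Stratus 3.

Stratus 3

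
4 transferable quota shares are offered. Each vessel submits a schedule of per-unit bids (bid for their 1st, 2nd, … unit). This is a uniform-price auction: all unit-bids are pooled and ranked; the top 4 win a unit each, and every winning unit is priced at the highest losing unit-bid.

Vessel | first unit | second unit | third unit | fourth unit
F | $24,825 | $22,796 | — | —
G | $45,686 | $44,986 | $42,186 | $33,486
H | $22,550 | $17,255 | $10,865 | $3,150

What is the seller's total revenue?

Total revenue: $99,300

Merging the schedules and taking the best 4: 45,686 (G-1), 44,986 (G-2), 42,186 (G-3), 33,486 (G-4)
Highest rejected unit-bid = $24,825.
Allocation: G 4. Every unit priced at $24,825.
Revenue = 4 × 24,825 = $99,300.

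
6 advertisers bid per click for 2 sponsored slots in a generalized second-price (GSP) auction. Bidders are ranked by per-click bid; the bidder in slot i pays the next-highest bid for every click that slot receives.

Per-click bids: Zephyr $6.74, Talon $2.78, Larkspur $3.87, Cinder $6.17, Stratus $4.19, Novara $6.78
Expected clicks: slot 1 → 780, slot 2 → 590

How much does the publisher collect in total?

Per-click bids in order: $6.78 (Novara) > $6.74 (Zephyr) > $6.17 (Cinder) > …
Slot 1: Novara pays $6.74 × 780 = $5257.20
Slot 2: Zephyr pays $6.17 × 590 = $3640.30
Total = $8897.50

Total revenue: $8897.50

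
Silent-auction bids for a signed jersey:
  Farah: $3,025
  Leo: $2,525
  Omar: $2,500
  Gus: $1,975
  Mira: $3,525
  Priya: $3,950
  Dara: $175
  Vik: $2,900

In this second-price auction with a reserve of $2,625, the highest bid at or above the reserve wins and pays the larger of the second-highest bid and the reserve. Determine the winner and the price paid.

Rule: the highest bid at or above the reserve wins and pays the larger of the second-highest bid and the reserve.
Bids in order: 3,950 (Priya) > 3,525 (Mira) > 3,025 (Farah) > 2,900 (Vik) > 2,525 (Leo) > 2,500 (Omar) > …
Priya has the top bid at or above the reserve ($3,950).
max(second-highest $3,525, reserve $2,625) = $3,525; the reserve does not bind.

Priya pays $3,525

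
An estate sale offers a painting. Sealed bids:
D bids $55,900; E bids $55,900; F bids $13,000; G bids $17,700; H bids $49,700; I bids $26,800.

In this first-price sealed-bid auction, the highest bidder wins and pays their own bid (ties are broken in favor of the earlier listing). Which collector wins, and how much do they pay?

D pays $55,900

Bids ranked: 55,900 (D) > 55,900 (E) > 49,700 (H) > 26,800 (I) > 17,700 (G) > 13,000 (F)
Tie at $55,900 → D wins by tie-break.
D is highest → pays own bid, $55,900.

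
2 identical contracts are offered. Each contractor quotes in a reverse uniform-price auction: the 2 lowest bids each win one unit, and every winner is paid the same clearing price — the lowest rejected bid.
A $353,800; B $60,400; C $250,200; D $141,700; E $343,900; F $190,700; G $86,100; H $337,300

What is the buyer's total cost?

Total cost: $283,400

Ordering the bids: 60,400 (B), 86,100 (G), 141,700 (D), 190,700 (F), …
Winners (2 units): B, G.
First losing bid is D's $141,700, which sets the uniform price.
Total cost = 2 × $141,700 = $283,400.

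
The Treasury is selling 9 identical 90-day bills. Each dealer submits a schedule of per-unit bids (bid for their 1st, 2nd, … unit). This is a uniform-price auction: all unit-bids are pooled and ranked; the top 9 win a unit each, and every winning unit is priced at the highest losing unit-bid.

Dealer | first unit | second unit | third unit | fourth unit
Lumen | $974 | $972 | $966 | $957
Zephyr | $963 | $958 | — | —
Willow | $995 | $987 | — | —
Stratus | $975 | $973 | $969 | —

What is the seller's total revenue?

Total revenue: $8,622

Merging the schedules and taking the best 9: 995 (Willow-1), 987 (Willow-2), 975 (Stratus-1), 974 (Lumen-1), 973 (Stratus-2), 972 (Lumen-2), 969 (Stratus-3), 966 (Lumen-3), 963 (Zephyr-1)
Highest rejected unit-bid = $958.
Allocation: Lumen 3, Stratus 3, Willow 2, Zephyr 1. Every unit priced at $958.
Revenue = 9 × 958 = $8,622.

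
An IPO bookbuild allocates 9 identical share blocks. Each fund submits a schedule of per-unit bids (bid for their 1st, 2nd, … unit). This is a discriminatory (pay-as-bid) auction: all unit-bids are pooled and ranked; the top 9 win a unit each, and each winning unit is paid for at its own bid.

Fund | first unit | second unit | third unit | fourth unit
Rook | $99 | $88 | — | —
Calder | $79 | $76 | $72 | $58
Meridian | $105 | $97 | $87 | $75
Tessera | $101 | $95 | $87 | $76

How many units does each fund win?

Calder 1, Meridian 3, Rook 2, Tessera 3

Pooled unit-bids ranked (top 9): 105 (Meridian-1), 101 (Tessera-1), 99 (Rook-1), 97 (Meridian-2), 95 (Tessera-2), 88 (Rook-2), 87 (Meridian-3), 87 (Tessera-3), 79 (Calder-1)
Next rejected bid: $76 (not a price — pay-as-bid).
Allocation: Calder 1, Meridian 3, Rook 2, Tessera 3.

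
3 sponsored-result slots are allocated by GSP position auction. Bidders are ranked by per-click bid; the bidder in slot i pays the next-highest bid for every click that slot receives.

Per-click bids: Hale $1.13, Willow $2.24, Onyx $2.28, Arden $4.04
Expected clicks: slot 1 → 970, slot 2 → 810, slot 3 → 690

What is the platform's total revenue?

Per-click bids in order: $4.04 (Arden) > $2.28 (Onyx) > $2.24 (Willow) > $1.13 (Hale)
Slot 1: Arden pays $2.28 × 970 = $2211.60
Slot 2: Onyx pays $2.24 × 810 = $1814.40
Slot 3: Willow pays $1.13 × 690 = $779.70
Total = $4805.70

Total revenue: $4805.70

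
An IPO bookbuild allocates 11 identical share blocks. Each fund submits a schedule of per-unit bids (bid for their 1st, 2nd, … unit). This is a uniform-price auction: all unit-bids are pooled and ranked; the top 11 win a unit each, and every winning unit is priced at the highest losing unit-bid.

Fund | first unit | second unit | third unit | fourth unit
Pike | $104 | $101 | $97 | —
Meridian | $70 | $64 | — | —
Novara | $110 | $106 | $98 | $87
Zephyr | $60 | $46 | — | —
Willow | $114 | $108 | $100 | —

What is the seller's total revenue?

Total revenue: $704

All unit-bids, highest first — top 11: 114 (Willow-1), 110 (Novara-1), 108 (Willow-2), 106 (Novara-2), 104 (Pike-1), 101 (Pike-2), 100 (Willow-3), 98 (Novara-3), 97 (Pike-3), 87 (Novara-4), 70 (Meridian-1)
The (k+1)-th unit-bid is $64.
Allocation: Meridian 1, Novara 4, Pike 3, Willow 3. Every unit priced at $64.
Revenue = 11 × 64 = $704.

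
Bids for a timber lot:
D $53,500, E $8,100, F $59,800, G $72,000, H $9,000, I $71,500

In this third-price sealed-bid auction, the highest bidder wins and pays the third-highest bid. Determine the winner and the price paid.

G pays $59,800

Bids ranked: 72,000 (G) > 71,500 (I) > 59,800 (F) > 53,500 (D) > 9,000 (H) > 8,100 (E)
G is highest; pays the third-highest bid, $59,800.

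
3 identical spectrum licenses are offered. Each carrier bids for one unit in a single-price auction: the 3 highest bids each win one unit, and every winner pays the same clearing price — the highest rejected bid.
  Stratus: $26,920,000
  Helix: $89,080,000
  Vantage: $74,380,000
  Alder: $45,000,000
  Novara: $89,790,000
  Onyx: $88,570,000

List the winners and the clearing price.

Novara, Helix, Onyx; each pays $74,380,000

Ordering the bids: 89,790,000 (Novara), 89,080,000 (Helix), 88,570,000 (Onyx), 74,380,000 (Vantage), 45,000,000 (Alder), …
The 3 highest are Novara, Helix, Onyx.
First losing bid is Vantage's $74,380,000, which sets the uniform price.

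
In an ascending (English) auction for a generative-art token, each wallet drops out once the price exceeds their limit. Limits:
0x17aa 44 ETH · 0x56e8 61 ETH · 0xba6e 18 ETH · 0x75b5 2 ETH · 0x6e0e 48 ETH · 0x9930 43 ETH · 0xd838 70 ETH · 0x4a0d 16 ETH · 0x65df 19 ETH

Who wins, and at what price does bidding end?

0xd838 wins at 61 ETH

Ascending (English) auction: the price rises until one bidder remains; the winner pays the price at which the last rival dropped out.
Sorting limits: 70 (0xd838) > 61 (0x56e8) > 48 (0x6e0e) > 44 (0x17aa) > 43 (0x9930) > 19 (0x65df) > …
Bidding ends when 0x56e8 exits at 61 ETH; 0xd838 takes it.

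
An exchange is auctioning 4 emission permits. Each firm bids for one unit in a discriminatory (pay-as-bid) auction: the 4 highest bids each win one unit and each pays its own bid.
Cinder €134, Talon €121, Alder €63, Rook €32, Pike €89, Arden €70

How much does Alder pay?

Sorting: 134 (Cinder), 121 (Talon), 89 (Pike), 70 (Arden), 63 (Alder), 32 (Rook)
Top 4: Cinder, Talon, Pike, Arden.
Alder does not win → €0.

Alder pays €0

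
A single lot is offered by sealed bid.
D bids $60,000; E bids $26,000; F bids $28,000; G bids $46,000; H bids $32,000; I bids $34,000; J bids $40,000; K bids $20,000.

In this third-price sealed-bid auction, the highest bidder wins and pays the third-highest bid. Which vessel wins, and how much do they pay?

D pays $40,000

Third-price sealed-bid auction: the highest bidder wins and pays the third-highest bid.
Bids ranked: 60,000 (D) > 46,000 (G) > 40,000 (J) > 34,000 (I) > 32,000 (H) > 28,000 (F) > …
D wins; payment is bid #3 in the ranking = $40,000.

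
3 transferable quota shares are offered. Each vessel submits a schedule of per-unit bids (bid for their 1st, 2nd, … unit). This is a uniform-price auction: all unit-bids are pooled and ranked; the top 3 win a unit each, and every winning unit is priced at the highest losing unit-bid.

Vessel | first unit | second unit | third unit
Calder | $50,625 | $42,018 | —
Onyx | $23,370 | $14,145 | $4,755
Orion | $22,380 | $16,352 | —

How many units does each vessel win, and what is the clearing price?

Pooled unit-bids ranked (top 3): 50,625 (Calder-1), 42,018 (Calder-2), 23,370 (Onyx-1)
The (k+1)-th unit-bid is $22,380.
Allocation: Calder 2, Onyx 1.

Calder 2, Onyx 1; clearing price $22,380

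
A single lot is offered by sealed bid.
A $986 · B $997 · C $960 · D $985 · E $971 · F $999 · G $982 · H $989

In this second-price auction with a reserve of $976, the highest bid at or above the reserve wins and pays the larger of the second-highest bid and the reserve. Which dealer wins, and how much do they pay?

F pays $997

Rule: the highest bid at or above the reserve wins and pays the larger of the second-highest bid and the reserve.
Bids ranked: 999 (F) > 997 (B) > 989 (H) > 986 (A) > 985 (D) > 982 (G) > …
F has the top bid at or above the reserve ($999).
Second-highest bid $997 exceeds the reserve $976 → payment $997.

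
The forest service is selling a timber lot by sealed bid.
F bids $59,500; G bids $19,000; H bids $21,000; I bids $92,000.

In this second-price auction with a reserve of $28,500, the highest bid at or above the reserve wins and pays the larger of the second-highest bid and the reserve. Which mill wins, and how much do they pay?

I pays $59,500

Sorting bids: 92,000 (I) > 59,500 (F) > 21,000 (H) > 19,000 (G)
Highest eligible bid: I at $92,000.
Second-highest bid $59,500 exceeds the reserve $28,500 → payment $59,500.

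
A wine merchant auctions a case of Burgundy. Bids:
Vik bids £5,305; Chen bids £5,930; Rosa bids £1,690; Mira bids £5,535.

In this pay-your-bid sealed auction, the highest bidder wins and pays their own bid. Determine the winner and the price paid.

Chen pays £5,930

Bids ranked: 5,930 (Chen) > 5,535 (Mira) > 5,305 (Vik) > 1,690 (Rosa)
First-price: Chen pays what they bid, £5,930.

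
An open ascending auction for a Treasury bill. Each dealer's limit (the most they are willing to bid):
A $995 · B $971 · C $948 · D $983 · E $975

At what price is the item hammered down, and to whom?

A wins at $983

Rule: the price rises until one bidder remains; the winner pays the price at which the last rival dropped out.
Limits in order: 995 (A) > 983 (D) > 975 (E) > 971 (B) > 948 (C)
D is the last rival to drop out, at $983; A remains and wins at that price.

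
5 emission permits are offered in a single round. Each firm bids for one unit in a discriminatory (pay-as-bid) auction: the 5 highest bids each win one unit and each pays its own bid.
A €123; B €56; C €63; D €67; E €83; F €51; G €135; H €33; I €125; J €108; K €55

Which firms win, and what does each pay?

Ordering the bids: 135 (G), 125 (I), 123 (A), 108 (J), 83 (E), 67 (D), 63 (C), …
Top 5: G, I, A, J, E.
Each winner pays its own bid: G €135, I €125, A €123, J €108, E €83.

G €135, I €125, A €123, J €108, E €83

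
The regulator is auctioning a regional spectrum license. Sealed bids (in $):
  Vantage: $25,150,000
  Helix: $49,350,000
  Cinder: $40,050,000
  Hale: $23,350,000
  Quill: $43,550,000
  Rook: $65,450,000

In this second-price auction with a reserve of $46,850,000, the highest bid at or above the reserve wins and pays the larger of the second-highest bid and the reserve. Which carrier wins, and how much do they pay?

Bids ranked: 65,450,000 (Rook) > 49,350,000 (Helix) > 43,550,000 (Quill) > 40,050,000 (Cinder) > 25,150,000 (Vantage) > 23,350,000 (Hale)
Highest eligible bid: Rook at $65,450,000.
Second-highest bid $49,350,000 exceeds the reserve $46,850,000 → payment $49,350,000.

Rook pays $49,350,000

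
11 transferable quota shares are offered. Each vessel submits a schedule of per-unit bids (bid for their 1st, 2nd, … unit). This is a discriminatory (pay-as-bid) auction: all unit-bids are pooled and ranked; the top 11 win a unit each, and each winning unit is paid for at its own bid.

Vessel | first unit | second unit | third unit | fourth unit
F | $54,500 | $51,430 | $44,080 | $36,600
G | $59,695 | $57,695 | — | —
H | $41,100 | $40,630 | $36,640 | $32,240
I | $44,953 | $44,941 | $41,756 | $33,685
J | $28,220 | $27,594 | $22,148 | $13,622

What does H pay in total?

H pays $118,370

Merging the schedules and taking the best 11: 59,695 (G-1), 57,695 (G-2), 54,500 (F-1), 51,430 (F-2), 44,953 (I-1), 44,941 (I-2), 44,080 (F-3), 41,756 (I-3), 41,100 (H-1), 40,630 (H-2), 36,640 (H-3)
Next rejected bid: $36,600 (not a price — pay-as-bid).
H's winning unit-bids: 41,100 + 40,630 + 36,640 = $118,370.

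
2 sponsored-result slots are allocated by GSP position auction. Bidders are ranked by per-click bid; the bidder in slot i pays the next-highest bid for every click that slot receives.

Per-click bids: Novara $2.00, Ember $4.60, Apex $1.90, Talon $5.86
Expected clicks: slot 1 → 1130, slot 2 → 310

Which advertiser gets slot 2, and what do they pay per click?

Ember; $2.00 per click

Sorting advertisers: $5.86 (Talon) > $4.60 (Ember) > $2.00 (Novara) > …
Slot 2 goes to the second-ranked bidder, Ember, who pays the next bid down: $2.00/click.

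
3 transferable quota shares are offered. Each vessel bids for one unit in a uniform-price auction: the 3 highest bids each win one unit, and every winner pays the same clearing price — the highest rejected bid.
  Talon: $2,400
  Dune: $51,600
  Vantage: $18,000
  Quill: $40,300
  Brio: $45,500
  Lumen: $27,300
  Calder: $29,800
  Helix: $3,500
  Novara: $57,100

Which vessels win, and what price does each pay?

Bids ranked high→low: 57,100 (Novara), 51,600 (Dune), 45,500 (Brio), 40,300 (Quill), 29,800 (Calder), …
Winners (3 units): Novara, Dune, Brio.
Clearing price = highest rejected bid = $40,300.

Novara, Dune, Brio; each pays $40,300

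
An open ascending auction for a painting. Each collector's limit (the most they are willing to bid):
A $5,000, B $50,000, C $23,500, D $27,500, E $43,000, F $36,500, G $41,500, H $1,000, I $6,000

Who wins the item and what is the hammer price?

B wins at $43,000

Limits ranked: 50,000 (B) > 43,000 (E) > 41,500 (G) > 36,500 (F) > 27,500 (D) > 23,500 (C) > …
Once the price passes $43,000, only B is left; the hammer falls at E's limit of $43,000.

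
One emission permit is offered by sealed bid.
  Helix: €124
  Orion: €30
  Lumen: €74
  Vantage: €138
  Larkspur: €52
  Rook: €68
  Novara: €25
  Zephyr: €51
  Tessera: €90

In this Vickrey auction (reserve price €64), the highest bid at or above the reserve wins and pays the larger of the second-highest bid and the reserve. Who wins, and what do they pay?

Vantage pays €124

Sorting bids: 138 (Vantage) > 124 (Helix) > 90 (Tessera) > 74 (Lumen) > 68 (Rook) > 52 (Larkspur) > …
Vantage has the top bid at or above the reserve (€138).
Second-highest bid €124 exceeds the reserve €64 → payment €124.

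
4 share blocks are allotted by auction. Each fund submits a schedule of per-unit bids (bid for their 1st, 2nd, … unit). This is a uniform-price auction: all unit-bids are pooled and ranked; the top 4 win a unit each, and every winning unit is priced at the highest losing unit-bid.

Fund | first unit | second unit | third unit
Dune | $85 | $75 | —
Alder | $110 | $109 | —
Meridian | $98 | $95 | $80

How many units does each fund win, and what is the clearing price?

All unit-bids, highest first — top 4: 110 (Alder-1), 109 (Alder-2), 98 (Meridian-1), 95 (Meridian-2)
First bid not allocated: $85.
Allocation: Alder 2, Meridian 2.

Alder 2, Meridian 2; clearing price $85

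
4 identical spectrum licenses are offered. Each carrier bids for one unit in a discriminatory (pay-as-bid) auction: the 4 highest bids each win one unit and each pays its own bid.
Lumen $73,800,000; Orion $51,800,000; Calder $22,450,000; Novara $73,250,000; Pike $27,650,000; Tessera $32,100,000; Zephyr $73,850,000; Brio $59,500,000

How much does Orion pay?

Orion pays $0

Sorting: 73,850,000 (Zephyr), 73,800,000 (Lumen), 73,250,000 (Novara), 59,500,000 (Brio), 51,800,000 (Orion), 32,100,000 (Tessera), …
Top 4: Zephyr, Lumen, Novara, Brio.
Orion does not win → $0.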